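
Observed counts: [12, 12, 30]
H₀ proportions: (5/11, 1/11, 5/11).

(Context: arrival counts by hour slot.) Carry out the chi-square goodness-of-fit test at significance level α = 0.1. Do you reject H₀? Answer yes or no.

reject H₀: yes

n = 54; E_i = n·p_i = [24.55, 4.91, 24.55]
χ² = (12−24.55)²/24.55 + (12−4.91)²/4.91 + (30−24.55)²/24.55 = 17.8667
df = 2
p-value (upper-tail) = 0.00013
At α=0.1: p < α → reject H₀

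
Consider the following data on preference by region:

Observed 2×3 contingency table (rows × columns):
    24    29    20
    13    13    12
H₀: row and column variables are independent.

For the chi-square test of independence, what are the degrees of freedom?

df = (r−1)(c−1) = (2−1)·(3−1) = 2

degrees of freedom = 2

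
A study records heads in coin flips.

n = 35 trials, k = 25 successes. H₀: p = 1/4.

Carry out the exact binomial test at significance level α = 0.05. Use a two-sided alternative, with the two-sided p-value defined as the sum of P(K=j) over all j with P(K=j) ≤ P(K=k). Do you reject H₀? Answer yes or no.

reject H₀: yes

Exact binomial: n=35, k=25, p₀=1/4=0.2500
P(X=j) = C(n,j)·p₀^j·(1−p₀)^(n−j); p = Σ P(X=j) over j with P(X=j) ≤ P(X=25)
p-value (two-sided) = 0.00000
At α=0.05: p < α → reject H₀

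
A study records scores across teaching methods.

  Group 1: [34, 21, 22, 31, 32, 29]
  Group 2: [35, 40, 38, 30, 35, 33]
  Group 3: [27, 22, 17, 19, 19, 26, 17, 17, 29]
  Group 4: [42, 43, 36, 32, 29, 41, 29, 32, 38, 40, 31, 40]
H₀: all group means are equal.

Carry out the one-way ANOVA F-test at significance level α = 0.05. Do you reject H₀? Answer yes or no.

Group means [28.17, 35.17, 21.44, 36.08], grand mean 30.485
SSB = Σnᵢ(x̄ᵢ−x̄)² = 1275.437; SSW = ΣΣ(x−x̄ᵢ)² = 690.806
MSB = 1275.437/3 = 425.1456; MSW = 690.806/29 = 23.8209
F = MSB/MSW = 17.8476
df = (3, 29)
p-value (upper-tail) = 0.00000
At α=0.05: p < α → reject H₀

reject H₀: yes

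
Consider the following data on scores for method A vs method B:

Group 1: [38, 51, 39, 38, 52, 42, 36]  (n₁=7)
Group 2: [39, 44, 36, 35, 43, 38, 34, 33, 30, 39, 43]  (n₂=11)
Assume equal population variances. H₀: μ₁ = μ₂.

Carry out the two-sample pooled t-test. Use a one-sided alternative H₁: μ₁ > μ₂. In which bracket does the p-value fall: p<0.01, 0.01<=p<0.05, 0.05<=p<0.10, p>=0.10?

p-value bracket: 0.01<=p<0.05

x̄₁=42.286, s₁=6.550, n₁=7
x̄₂=37.636, s₂=4.523, n₂=11
s_p² = [6·6.550² + 10·4.523²]/16 = 28.8734
SE = √(s_p²·(1/7+1/11)) = 2.5980
t = (42.286−37.636)/2.5980 = 1.7896
df = 16
p-value (one-sided, H₁ greater) = 0.04623
→ bracket: 0.01<=p<0.05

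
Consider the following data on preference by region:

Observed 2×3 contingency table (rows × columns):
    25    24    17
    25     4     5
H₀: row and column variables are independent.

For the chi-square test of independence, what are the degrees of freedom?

degrees of freedom = 2

df = (r−1)(c−1) = (2−1)·(3−1) = 2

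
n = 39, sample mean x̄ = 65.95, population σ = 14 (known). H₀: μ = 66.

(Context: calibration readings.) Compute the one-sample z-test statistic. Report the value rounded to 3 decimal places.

SE = σ/√n = 14/√39 = 2.2418
z = (x̄−μ₀)/SE = (65.95−66)/2.2418 = -0.0223

test statistic = -0.022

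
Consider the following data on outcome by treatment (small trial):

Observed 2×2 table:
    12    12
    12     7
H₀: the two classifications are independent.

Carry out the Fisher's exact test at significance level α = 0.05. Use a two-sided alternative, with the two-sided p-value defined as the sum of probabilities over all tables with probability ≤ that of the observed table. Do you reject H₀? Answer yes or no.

Margins: r₁=24, r₂=19, c₁=24, c₂=19, n=43
p_obs = C(24,12)·C(19,12)/C(43,24); sum pmf over tables with pmf ≤ p_obs
p-value (two-sided) = 0.53797
At α=0.05: p ≥ α → fail to reject H₀

reject H₀: no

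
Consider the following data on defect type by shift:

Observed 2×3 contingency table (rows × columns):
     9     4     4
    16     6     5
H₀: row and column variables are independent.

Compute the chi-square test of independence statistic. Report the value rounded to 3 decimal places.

Row totals [17, 27], col totals [25, 10, 9], n=44
χ² = (9−9.66)²/9.66 + (4−3.86)²/3.86 + (4−3.48)²/3.48 + (16−15.34)²/15.34 + (6−6.14)²/6.14 + (5−5.52)²/5.52 = 0.2092
df = 2

test statistic = 0.209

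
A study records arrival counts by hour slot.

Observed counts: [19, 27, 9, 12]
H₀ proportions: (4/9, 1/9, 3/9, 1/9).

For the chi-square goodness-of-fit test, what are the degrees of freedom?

degrees of freedom = 3

df = k − 1 = 4 − 1 = 3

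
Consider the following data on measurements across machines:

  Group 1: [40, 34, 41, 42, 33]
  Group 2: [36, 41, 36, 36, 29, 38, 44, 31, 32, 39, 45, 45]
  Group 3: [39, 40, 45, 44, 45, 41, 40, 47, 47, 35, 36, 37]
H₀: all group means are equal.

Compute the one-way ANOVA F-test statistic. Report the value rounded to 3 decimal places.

test statistic = 1.998

Group means [38.00, 37.67, 41.33], grand mean 39.241
SSB = Σnᵢ(x̄ᵢ−x̄)² = 89.977; SSW = ΣΣ(x−x̄ᵢ)² = 585.333
MSB = 89.977/2 = 44.9885; MSW = 585.333/26 = 22.5128
F = MSB/MSW = 1.9984
df = (2, 26)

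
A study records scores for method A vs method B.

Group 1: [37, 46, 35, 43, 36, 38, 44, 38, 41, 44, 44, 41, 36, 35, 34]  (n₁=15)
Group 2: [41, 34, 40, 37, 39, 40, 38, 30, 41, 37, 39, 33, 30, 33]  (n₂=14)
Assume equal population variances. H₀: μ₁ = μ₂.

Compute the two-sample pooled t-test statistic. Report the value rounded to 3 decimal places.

x̄₁=39.467, s₁=4.015, n₁=15
x̄₂=36.571, s₂=3.877, n₂=14
s_p² = [14·4.015² + 13·3.877²]/27 = 15.5986
SE = √(s_p²·(1/15+1/14)) = 1.4677
t = (39.467−36.571)/1.4677 = 1.9727
df = 27

test statistic = 1.973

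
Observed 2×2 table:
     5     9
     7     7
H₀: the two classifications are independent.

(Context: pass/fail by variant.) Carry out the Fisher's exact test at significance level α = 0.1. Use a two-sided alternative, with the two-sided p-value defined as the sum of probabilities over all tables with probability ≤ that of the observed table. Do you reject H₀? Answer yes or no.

Margins: r₁=14, r₂=14, c₁=12, c₂=16, n=28
p_obs = C(14,5)·C(14,7)/C(28,12); sum pmf over tables with pmf ≤ p_obs
p-value (two-sided) = 0.70357
At α=0.1: p ≥ α → fail to reject H₀

reject H₀: no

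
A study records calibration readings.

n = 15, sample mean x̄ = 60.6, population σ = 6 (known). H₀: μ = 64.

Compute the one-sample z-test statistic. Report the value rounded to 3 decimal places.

test statistic = -2.195

SE = σ/√n = 6/√15 = 1.5492
z = (x̄−μ₀)/SE = (60.6−64)/1.5492 = -2.1947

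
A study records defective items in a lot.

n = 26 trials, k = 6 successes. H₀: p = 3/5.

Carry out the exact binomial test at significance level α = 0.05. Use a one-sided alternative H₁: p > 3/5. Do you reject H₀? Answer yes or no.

reject H₀: no

Exact binomial: n=26, k=6, p₀=3/5=0.6000
P(X≥6) from Σ C(n,i)·p₀^i·(1−p₀)^(n−i)
p-value (one-sided, H₁ greater) = 0.99997
At α=0.05: p ≥ α → fail to reject H₀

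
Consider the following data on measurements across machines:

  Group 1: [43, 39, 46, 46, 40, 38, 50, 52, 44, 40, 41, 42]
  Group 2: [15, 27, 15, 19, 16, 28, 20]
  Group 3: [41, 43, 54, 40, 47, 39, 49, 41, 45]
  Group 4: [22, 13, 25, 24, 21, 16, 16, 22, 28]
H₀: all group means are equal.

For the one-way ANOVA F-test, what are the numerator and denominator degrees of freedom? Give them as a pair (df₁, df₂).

degrees of freedom = [3, 33]

k = 4 groups, N = 37 total
df = (k−1, N−k) = (4−1, 37−4) = (3, 33)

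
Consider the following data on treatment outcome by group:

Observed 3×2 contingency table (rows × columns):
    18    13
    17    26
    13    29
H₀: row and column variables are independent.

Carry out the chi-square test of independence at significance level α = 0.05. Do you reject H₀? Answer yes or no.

Row totals [31, 43, 42], col totals [48, 68], n=116
χ² = (18−12.83)²/12.83 + (13−18.17)²/18.17 + (17−17.79)²/17.79 + (26−25.21)²/25.21 + (13−17.38)²/17.38 + (29−24.62)²/24.62 = 5.5006
df = 2
p-value (upper-tail) = 0.06391
At α=0.05: p ≥ α → fail to reject H₀

reject H₀: no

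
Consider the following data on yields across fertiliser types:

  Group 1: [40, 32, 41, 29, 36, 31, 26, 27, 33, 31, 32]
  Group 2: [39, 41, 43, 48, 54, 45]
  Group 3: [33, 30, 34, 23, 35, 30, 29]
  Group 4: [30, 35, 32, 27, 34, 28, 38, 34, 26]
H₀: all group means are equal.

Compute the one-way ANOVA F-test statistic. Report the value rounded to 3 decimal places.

test statistic = 14.099

Group means [32.55, 45.00, 30.57, 31.56], grand mean 34.121
SSB = Σnᵢ(x̄ᵢ−x̄)² = 884.851; SSW = ΣΣ(x−x̄ᵢ)² = 606.664
MSB = 884.851/3 = 294.9505; MSW = 606.664/29 = 20.9194
F = MSB/MSW = 14.0993
df = (3, 29)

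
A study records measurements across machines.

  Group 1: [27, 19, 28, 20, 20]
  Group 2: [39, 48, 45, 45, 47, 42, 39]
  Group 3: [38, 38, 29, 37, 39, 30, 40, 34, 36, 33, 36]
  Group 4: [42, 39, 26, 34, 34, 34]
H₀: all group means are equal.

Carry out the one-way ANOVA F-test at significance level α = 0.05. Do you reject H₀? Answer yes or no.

reject H₀: yes

Group means [22.80, 43.57, 35.45, 34.83], grand mean 35.103
SSB = Σnᵢ(x̄ᵢ−x̄)² = 1260.615; SSW = ΣΣ(x−x̄ᵢ)² = 432.075
MSB = 1260.615/3 = 420.2049; MSW = 432.075/25 = 17.2830
F = MSB/MSW = 24.3132
df = (3, 25)
p-value (upper-tail) = 0.00000
At α=0.05: p < α → reject H₀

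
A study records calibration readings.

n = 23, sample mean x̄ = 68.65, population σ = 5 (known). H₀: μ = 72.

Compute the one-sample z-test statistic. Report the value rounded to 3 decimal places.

SE = σ/√n = 5/√23 = 1.0426
z = (x̄−μ₀)/SE = (68.65−72)/1.0426 = -3.2132

test statistic = -3.213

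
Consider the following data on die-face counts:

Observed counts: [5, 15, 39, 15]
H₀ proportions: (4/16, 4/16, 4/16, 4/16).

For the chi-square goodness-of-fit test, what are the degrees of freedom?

df = k − 1 = 4 − 1 = 3

degrees of freedom = 3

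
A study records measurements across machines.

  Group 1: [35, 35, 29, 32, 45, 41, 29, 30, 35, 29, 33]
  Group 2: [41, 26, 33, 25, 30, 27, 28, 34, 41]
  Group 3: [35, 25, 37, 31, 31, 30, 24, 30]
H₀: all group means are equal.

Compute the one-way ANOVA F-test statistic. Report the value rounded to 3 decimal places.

test statistic = 1.094

Group means [33.91, 31.67, 30.38], grand mean 32.179
SSB = Σnᵢ(x̄ᵢ−x̄)² = 61.323; SSW = ΣΣ(x−x̄ᵢ)² = 700.784
MSB = 61.323/2 = 30.6615; MSW = 700.784/25 = 28.0314
F = MSB/MSW = 1.0938
df = (2, 25)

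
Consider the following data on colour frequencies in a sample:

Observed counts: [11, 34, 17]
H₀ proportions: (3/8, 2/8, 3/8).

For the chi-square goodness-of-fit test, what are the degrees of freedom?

df = k − 1 = 3 − 1 = 2

degrees of freedom = 2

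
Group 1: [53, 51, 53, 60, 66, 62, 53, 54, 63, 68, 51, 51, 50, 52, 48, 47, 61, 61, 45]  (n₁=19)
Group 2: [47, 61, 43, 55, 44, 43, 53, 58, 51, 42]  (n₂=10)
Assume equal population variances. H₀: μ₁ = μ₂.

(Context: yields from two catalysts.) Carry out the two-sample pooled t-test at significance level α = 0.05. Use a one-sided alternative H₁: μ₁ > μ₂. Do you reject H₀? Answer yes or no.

x̄₁=55.211, s₁=6.696, n₁=19
x̄₂=49.700, s₂=6.881, n₂=10
s_p² = [18·6.696² + 9·6.881²]/27 = 45.6762
SE = √(s_p²·(1/19+1/10)) = 2.6404
t = (55.211−49.700)/2.6404 = 2.0870
df = 27
p-value (one-sided, H₁ greater) = 0.02323
At α=0.05: p < α → reject H₀

reject H₀: yes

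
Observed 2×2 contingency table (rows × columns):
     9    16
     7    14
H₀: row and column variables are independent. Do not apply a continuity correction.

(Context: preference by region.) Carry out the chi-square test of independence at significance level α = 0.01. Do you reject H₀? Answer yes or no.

reject H₀: no

Row totals [25, 21], col totals [16, 30], n=46
χ² = (9−8.70)²/8.70 + (16−16.30)²/16.30 + (7−7.30)²/7.30 + (14−13.70)²/13.70 = 0.0358
df = 1
p-value (upper-tail) = 0.84998
At α=0.01: p ≥ α → fail to reject H₀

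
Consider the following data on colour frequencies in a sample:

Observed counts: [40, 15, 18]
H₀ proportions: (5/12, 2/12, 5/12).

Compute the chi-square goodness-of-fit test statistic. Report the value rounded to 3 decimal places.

n = 73; E_i = n·p_i = [30.42, 12.17, 30.42]
χ² = (40−30.42)²/30.42 + (15−12.17)²/12.17 + (18−30.42)²/30.42 = 8.7479
df = 2

test statistic = 8.748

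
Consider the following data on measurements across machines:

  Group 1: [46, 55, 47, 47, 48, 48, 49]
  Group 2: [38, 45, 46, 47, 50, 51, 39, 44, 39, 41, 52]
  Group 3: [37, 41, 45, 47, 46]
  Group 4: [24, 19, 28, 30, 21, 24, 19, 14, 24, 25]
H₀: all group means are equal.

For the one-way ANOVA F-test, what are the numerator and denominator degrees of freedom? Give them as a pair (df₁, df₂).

k = 4 groups, N = 33 total
df = (k−1, N−k) = (4−1, 33−4) = (3, 29)

degrees of freedom = [3, 29]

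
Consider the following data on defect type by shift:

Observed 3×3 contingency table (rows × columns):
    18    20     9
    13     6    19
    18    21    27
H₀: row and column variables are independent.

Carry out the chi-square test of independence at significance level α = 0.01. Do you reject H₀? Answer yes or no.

Row totals [47, 38, 66], col totals [49, 47, 55], n=151
χ² = (18−15.25)²/15.25 + (20−14.63)²/14.63 + (9−17.12)²/17.12 + (13−12.33)²/12.33 + (6−11.83)²/11.83 + (19−13.84)²/13.84 + (18−21.42)²/21.42 + (21−20.54)²/20.54 + (27−24.04)²/24.04 = 12.0684
df = 4
p-value (upper-tail) = 0.01685
At α=0.01: p ≥ α → fail to reject H₀

reject H₀: no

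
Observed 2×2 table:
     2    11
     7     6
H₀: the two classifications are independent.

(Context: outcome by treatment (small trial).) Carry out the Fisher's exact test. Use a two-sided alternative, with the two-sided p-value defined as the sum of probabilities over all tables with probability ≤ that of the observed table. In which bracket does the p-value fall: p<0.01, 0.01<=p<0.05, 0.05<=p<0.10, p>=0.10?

p-value bracket: 0.05<=p<0.10

Margins: r₁=13, r₂=13, c₁=9, c₂=17, n=26
p_obs = C(13,2)·C(13,7)/C(26,9); sum pmf over tables with pmf ≤ p_obs
p-value (two-sided) = 0.09684
→ bracket: 0.05<=p<0.10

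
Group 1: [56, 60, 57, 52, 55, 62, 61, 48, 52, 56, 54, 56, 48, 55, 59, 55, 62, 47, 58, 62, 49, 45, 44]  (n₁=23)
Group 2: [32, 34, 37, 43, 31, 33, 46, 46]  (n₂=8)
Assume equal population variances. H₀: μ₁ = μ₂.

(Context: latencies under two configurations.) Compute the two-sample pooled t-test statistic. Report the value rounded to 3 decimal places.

test statistic = 7.116

x̄₁=54.478, s₁=5.526, n₁=23
x̄₂=37.750, s₂=6.319, n₂=8
s_p² = [22·5.526² + 7·6.319²]/29 = 32.8013
SE = √(s_p²·(1/23+1/8)) = 2.3508
t = (54.478−37.750)/2.3508 = 7.1160
df = 29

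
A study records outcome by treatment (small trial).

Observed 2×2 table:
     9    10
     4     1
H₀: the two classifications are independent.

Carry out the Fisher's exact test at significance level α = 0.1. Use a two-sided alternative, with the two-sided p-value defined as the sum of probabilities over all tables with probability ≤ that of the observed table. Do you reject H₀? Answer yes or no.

Margins: r₁=19, r₂=5, c₁=13, c₂=11, n=24
p_obs = C(19,9)·C(5,4)/C(24,13); sum pmf over tables with pmf ≤ p_obs
p-value (two-sided) = 0.32712
At α=0.1: p ≥ α → fail to reject H₀

reject H₀: no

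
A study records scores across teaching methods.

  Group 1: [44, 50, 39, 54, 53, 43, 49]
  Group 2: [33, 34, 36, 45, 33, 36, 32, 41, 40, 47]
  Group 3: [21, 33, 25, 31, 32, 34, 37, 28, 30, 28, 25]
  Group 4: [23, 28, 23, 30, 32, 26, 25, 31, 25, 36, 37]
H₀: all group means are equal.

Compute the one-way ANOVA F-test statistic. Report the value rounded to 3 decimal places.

Group means [47.43, 37.70, 29.45, 28.73], grand mean 34.590
SSB = Σnᵢ(x̄ᵢ−x̄)² = 1918.713; SSW = ΣΣ(x−x̄ᵢ)² = 892.723
MSB = 1918.713/3 = 639.5708; MSW = 892.723/35 = 25.5064
F = MSB/MSW = 25.0749
df = (3, 35)

test statistic = 25.075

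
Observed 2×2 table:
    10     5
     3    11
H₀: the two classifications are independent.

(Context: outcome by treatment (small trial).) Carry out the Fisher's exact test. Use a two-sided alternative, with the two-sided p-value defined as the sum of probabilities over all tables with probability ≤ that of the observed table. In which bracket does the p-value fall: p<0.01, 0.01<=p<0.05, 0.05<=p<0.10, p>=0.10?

p-value bracket: 0.01<=p<0.05

Margins: r₁=15, r₂=14, c₁=13, c₂=16, n=29
p_obs = C(15,10)·C(14,3)/C(29,13); sum pmf over tables with pmf ≤ p_obs
p-value (two-sided) = 0.02533
→ bracket: 0.01<=p<0.05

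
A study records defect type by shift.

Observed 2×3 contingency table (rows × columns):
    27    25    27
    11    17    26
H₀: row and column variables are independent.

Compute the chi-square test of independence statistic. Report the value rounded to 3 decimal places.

Row totals [79, 54], col totals [38, 42, 53], n=133
χ² = (27−22.57)²/22.57 + (25−24.95)²/24.95 + (27−31.48)²/31.48 + (11−15.43)²/15.43 + (17−17.05)²/17.05 + (26−21.52)²/21.52 = 3.7114
df = 2

test statistic = 3.711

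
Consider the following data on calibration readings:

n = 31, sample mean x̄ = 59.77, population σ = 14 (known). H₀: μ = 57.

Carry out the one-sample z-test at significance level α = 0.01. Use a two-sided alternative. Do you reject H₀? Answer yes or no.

reject H₀: no

SE = σ/√n = 14/√31 = 2.5145
z = (x̄−μ₀)/SE = (59.77−57)/2.5145 = 1.1016
p-value (two-sided) = 0.27063
At α=0.01: p ≥ α → fail to reject H₀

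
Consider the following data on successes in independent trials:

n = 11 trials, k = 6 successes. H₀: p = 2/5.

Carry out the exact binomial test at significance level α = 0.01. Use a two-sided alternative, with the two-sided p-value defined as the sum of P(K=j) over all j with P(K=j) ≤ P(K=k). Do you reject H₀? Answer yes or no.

Exact binomial: n=11, k=6, p₀=2/5=0.4000
P(X=j) = C(n,j)·p₀^j·(1−p₀)^(n−j); p = Σ P(X=j) over j with P(X=j) ≤ P(X=6)
p-value (two-sided) = 0.36542
At α=0.01: p ≥ α → fail to reject H₀

reject H₀: no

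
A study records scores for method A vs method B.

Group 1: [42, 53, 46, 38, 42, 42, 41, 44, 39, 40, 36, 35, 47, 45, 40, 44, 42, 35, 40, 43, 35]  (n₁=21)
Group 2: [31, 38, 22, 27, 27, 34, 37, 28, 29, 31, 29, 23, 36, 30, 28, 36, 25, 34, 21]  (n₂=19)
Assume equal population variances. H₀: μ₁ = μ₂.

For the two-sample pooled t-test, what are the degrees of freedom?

df = n₁ + n₂ − 2 = 21 + 19 − 2 = 38

degrees of freedom = 38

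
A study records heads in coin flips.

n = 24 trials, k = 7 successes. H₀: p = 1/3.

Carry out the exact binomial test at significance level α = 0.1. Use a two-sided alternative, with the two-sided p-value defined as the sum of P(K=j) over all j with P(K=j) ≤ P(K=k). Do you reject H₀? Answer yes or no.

reject H₀: no

Exact binomial: n=24, k=7, p₀=1/3=0.3333
P(X=j) = C(n,j)·p₀^j·(1−p₀)^(n−j); p = Σ P(X=j) over j with P(X=j) ≤ P(X=7)
p-value (two-sided) = 0.82934
At α=0.1: p ≥ α → fail to reject H₀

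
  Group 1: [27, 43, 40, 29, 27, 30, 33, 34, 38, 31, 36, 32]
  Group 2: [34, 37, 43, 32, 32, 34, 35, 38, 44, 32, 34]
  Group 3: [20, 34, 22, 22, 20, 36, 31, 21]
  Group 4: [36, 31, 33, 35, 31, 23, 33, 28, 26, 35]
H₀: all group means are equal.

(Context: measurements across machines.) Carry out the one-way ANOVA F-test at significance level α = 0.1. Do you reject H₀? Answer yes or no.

Group means [33.33, 35.91, 25.75, 31.10], grand mean 32.000
SSB = Σnᵢ(x̄ᵢ−x̄)² = 510.024; SSW = ΣΣ(x−x̄ᵢ)² = 943.976
MSB = 510.024/3 = 170.0081; MSW = 943.976/37 = 25.5129
F = MSB/MSW = 6.6636
df = (3, 37)
p-value (upper-tail) = 0.00104
At α=0.1: p < α → reject H₀

reject H₀: yes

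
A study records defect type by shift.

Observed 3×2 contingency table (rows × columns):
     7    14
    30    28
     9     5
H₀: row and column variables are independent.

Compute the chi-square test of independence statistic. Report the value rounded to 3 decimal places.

Row totals [21, 58, 14], col totals [46, 47], n=93
χ² = (7−10.39)²/10.39 + (14−10.61)²/10.61 + (30−28.69)²/28.69 + (28−29.31)²/29.31 + (9−6.92)²/6.92 + (5−7.08)²/7.08 = 3.5348
df = 2

test statistic = 3.535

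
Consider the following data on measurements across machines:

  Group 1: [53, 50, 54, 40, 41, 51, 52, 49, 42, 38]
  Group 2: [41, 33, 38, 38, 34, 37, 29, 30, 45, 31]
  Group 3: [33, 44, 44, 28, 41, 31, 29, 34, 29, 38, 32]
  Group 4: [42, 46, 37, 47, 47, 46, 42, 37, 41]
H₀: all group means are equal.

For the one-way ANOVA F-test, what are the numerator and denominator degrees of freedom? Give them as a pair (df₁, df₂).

k = 4 groups, N = 40 total
df = (k−1, N−k) = (4−1, 40−4) = (3, 36)

degrees of freedom = [3, 36]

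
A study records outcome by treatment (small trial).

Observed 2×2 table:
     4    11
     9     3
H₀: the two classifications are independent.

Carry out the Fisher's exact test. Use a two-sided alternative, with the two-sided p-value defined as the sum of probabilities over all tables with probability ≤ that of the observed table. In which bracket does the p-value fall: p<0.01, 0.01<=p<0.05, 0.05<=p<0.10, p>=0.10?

Margins: r₁=15, r₂=12, c₁=13, c₂=14, n=27
p_obs = C(15,4)·C(12,9)/C(27,13); sum pmf over tables with pmf ≤ p_obs
p-value (two-sided) = 0.02130
→ bracket: 0.01<=p<0.05

p-value bracket: 0.01<=p<0.05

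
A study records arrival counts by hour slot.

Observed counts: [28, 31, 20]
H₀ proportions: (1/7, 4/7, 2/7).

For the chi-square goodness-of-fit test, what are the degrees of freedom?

df = k − 1 = 3 − 1 = 2

degrees of freedom = 2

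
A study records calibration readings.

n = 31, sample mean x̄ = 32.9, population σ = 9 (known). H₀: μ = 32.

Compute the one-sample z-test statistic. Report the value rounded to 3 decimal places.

SE = σ/√n = 9/√31 = 1.6164
z = (x̄−μ₀)/SE = (32.9−32)/1.6164 = 0.5568

test statistic = 0.557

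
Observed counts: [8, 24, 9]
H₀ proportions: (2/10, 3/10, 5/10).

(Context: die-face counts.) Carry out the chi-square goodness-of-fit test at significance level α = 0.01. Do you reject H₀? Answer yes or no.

n = 41; E_i = n·p_i = [8.20, 12.30, 20.50]
χ² = (8−8.20)²/8.20 + (24−12.30)²/12.30 + (9−20.50)²/20.50 = 17.5854
df = 2
p-value (upper-tail) = 0.00015
At α=0.01: p < α → reject H₀

reject H₀: yes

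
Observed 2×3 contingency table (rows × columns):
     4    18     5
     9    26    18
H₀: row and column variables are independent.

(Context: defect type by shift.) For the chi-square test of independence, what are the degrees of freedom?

df = (r−1)(c−1) = (2−1)·(3−1) = 2

degrees of freedom = 2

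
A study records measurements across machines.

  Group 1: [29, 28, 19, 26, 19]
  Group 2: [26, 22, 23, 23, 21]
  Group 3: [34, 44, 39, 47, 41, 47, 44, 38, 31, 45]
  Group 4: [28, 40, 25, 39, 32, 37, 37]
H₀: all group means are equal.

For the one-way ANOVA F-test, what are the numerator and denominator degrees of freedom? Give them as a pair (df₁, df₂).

degrees of freedom = [3, 23]

k = 4 groups, N = 27 total
df = (k−1, N−k) = (4−1, 27−4) = (3, 23)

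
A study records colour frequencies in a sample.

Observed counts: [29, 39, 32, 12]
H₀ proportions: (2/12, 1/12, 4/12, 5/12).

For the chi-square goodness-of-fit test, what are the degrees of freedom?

degrees of freedom = 3

df = k − 1 = 4 − 1 = 3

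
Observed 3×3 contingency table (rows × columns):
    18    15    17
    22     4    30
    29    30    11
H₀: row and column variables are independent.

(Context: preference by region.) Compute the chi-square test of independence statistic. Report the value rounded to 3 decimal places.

test statistic = 28.143

Row totals [50, 56, 70], col totals [69, 49, 58], n=176
χ² = (18−19.60)²/19.60 + (15−13.92)²/13.92 + (17−16.48)²/16.48 + (22−21.95)²/21.95 + (4−15.59)²/15.59 + (30−18.45)²/18.45 + (29−27.44)²/27.44 + (30−19.49)²/19.49 + (11−23.07)²/23.07 = 28.1427
df = 4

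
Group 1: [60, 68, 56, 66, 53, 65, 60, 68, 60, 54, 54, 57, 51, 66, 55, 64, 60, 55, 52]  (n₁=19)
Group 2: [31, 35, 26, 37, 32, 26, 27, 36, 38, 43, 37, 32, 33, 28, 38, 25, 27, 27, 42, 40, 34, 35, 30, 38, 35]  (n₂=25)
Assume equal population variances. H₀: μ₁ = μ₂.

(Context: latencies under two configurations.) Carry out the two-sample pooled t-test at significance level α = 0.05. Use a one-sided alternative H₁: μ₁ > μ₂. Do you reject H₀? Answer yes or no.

x̄₁=59.158, s₁=5.620, n₁=19
x̄₂=33.280, s₂=5.272, n₂=25
s_p² = [18·5.620² + 24·5.272²]/42 = 29.4182
SE = √(s_p²·(1/19+1/25)) = 1.6508
t = (59.158−33.280)/1.6508 = 15.6762
df = 42
p-value (one-sided, H₁ greater) = 0.00000
At α=0.05: p < α → reject H₀

reject H₀: yes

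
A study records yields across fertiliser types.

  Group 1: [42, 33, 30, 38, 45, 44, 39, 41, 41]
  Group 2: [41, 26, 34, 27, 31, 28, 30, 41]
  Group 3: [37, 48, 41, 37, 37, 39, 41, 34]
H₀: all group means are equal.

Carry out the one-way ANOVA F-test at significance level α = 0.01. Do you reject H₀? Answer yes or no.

reject H₀: no

Group means [39.22, 32.25, 39.25], grand mean 37.000
SSB = Σnᵢ(x̄ᵢ−x̄)² = 265.444; SSW = ΣΣ(x−x̄ᵢ)² = 568.556
MSB = 265.444/2 = 132.7222; MSW = 568.556/22 = 25.8434
F = MSB/MSW = 5.1356
df = (2, 22)
p-value (upper-tail) = 0.01478
At α=0.01: p ≥ α → fail to reject H₀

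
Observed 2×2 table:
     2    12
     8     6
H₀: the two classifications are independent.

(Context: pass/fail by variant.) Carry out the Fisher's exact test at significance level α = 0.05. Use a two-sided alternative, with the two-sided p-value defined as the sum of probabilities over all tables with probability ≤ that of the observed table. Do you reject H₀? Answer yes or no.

reject H₀: yes

Margins: r₁=14, r₂=14, c₁=10, c₂=18, n=28
p_obs = C(14,2)·C(14,8)/C(28,10); sum pmf over tables with pmf ≤ p_obs
p-value (two-sided) = 0.04607
At α=0.05: p < α → reject H₀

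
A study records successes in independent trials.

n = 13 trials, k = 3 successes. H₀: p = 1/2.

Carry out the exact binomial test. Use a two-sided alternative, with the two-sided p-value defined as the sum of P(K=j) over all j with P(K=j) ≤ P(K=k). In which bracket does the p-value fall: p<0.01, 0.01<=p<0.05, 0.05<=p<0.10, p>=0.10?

Exact binomial: n=13, k=3, p₀=1/2=0.5000
P(X=j) = C(n,j)·p₀^j·(1−p₀)^(n−j); p = Σ P(X=j) over j with P(X=j) ≤ P(X=3)
p-value (two-sided) = 0.09229
→ bracket: 0.05<=p<0.10

p-value bracket: 0.05<=p<0.10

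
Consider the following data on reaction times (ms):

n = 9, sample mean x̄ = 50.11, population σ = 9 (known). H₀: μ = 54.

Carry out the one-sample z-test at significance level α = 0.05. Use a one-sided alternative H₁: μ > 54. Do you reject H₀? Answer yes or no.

reject H₀: no

SE = σ/√n = 9/√9 = 3.0000
z = (x̄−μ₀)/SE = (50.11−54)/3.0000 = -1.2967
p-value (one-sided, H₁ greater) = 0.90263
At α=0.05: p ≥ α → fail to reject H₀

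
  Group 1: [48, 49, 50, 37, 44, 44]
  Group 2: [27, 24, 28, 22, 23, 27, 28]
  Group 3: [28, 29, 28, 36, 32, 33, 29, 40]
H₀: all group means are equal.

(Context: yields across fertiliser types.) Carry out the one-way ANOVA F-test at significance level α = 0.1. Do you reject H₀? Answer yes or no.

Group means [45.33, 25.57, 31.88], grand mean 33.619
SSB = Σnᵢ(x̄ᵢ−x̄)² = 1301.030; SSW = ΣΣ(x−x̄ᵢ)² = 283.923
MSB = 1301.030/2 = 650.5149; MSW = 283.923/18 = 15.7735
F = MSB/MSW = 41.2411
df = (2, 18)
p-value (upper-tail) = 0.00000
At α=0.1: p < α → reject H₀

reject H₀: yes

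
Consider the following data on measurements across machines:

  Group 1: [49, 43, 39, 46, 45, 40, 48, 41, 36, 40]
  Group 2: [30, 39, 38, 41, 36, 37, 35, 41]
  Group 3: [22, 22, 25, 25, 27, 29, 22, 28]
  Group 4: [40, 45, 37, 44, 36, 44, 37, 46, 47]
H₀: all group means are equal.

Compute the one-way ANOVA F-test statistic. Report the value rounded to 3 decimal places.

Group means [42.70, 37.12, 25.00, 41.78], grand mean 37.143
SSB = Σnᵢ(x̄ᵢ−x̄)² = 1681.755; SSW = ΣΣ(x−x̄ᵢ)² = 454.531
MSB = 1681.755/3 = 560.5851; MSW = 454.531/31 = 14.6623
F = MSB/MSW = 38.2332
df = (3, 31)

test statistic = 38.233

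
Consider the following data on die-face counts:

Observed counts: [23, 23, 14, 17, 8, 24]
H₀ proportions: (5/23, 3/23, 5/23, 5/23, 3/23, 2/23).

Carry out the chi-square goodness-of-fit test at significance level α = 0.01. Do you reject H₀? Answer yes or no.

reject H₀: yes

n = 109; E_i = n·p_i = [23.70, 14.22, 23.70, 23.70, 14.22, 9.48]
χ² = (23−23.70)²/23.70 + (23−14.22)²/14.22 + (14−23.70)²/23.70 + (17−23.70)²/23.70 + (8−14.22)²/14.22 + (24−9.48)²/9.48 = 36.2728
df = 5
p-value (upper-tail) = 0.00000
At α=0.01: p < α → reject H₀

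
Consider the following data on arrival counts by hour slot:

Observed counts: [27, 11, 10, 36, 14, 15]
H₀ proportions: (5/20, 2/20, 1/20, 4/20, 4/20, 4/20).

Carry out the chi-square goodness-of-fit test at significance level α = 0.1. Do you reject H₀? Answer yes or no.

reject H₀: yes

n = 113; E_i = n·p_i = [28.25, 11.30, 5.65, 22.60, 22.60, 22.60]
χ² = (27−28.25)²/28.25 + (11−11.30)²/11.30 + (10−5.65)²/5.65 + (36−22.60)²/22.60 + (14−22.60)²/22.60 + (15−22.60)²/22.60 = 17.1858
df = 5
p-value (upper-tail) = 0.00416
At α=0.1: p < α → reject H₀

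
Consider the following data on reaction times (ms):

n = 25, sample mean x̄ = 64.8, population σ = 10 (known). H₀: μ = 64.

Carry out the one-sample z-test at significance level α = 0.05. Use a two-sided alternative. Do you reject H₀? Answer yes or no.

SE = σ/√n = 10/√25 = 2.0000
z = (x̄−μ₀)/SE = (64.8−64)/2.0000 = 0.4000
p-value (two-sided) = 0.68916
At α=0.05: p ≥ α → fail to reject H₀

reject H₀: no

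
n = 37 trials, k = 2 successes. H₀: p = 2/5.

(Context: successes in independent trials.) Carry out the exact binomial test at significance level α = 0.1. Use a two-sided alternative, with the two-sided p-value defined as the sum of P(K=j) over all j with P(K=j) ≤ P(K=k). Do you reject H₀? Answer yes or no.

Exact binomial: n=37, k=2, p₀=2/5=0.4000
P(X=j) = C(n,j)·p₀^j·(1−p₀)^(n−j); p = Σ P(X=j) over j with P(X=j) ≤ P(X=2)
p-value (two-sided) = 0.00000
At α=0.1: p < α → reject H₀

reject H₀: yes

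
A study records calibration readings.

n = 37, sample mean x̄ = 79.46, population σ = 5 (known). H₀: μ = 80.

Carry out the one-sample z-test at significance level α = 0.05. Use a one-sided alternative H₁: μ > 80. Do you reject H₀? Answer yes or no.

reject H₀: no

SE = σ/√n = 5/√37 = 0.8220
z = (x̄−μ₀)/SE = (79.46−80)/0.8220 = -0.6569
p-value (one-sided, H₁ greater) = 0.74439
At α=0.05: p ≥ α → fail to reject H₀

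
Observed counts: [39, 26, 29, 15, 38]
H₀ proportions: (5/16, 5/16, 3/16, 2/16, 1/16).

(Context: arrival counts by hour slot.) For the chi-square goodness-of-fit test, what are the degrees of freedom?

degrees of freedom = 4

df = k − 1 = 5 − 1 = 4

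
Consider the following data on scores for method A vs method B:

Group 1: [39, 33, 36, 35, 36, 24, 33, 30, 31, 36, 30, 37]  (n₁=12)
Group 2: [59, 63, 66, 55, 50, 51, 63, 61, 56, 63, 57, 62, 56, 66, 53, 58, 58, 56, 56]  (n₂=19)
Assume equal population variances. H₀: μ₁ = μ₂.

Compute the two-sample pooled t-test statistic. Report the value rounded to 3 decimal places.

test statistic = -15.246

x̄₁=33.333, s₁=4.097, n₁=12
x̄₂=58.368, s₂=4.657, n₂=19
s_p² = [11·4.097² + 18·4.657²]/29 = 19.8306
SE = √(s_p²·(1/12+1/19)) = 1.6420
t = (33.333−58.368)/1.6420 = -15.2464
df = 29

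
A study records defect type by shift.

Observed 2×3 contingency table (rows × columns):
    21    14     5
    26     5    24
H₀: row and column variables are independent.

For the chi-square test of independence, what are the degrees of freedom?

df = (r−1)(c−1) = (2−1)·(3−1) = 2

degrees of freedom = 2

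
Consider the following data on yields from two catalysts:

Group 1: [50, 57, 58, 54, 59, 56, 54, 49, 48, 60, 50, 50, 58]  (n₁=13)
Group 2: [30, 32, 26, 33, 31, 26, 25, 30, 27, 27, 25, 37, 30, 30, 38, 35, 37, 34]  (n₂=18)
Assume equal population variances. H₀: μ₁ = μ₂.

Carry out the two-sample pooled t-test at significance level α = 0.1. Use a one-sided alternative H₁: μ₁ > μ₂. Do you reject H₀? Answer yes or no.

reject H₀: yes

x̄₁=54.077, s₁=4.232, n₁=13
x̄₂=30.722, s₂=4.254, n₂=18
s_p² = [12·4.232² + 17·4.254²]/29 = 18.0184
SE = √(s_p²·(1/13+1/18)) = 1.5450
t = (54.077−30.722)/1.5450 = 15.1162
df = 29
p-value (one-sided, H₁ greater) = 0.00000
At α=0.1: p < α → reject H₀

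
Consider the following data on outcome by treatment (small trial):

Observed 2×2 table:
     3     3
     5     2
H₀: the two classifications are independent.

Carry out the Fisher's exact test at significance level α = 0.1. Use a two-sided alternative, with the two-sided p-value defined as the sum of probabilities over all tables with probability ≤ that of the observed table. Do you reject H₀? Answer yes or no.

Margins: r₁=6, r₂=7, c₁=8, c₂=5, n=13
p_obs = C(6,3)·C(7,5)/C(13,8); sum pmf over tables with pmf ≤ p_obs
p-value (two-sided) = 0.59207
At α=0.1: p ≥ α → fail to reject H₀

reject H₀: no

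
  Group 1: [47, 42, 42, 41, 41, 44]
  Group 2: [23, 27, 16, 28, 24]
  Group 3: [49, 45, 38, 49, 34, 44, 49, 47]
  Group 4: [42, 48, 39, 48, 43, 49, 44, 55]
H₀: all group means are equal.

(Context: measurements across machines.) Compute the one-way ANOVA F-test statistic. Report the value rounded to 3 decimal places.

Group means [42.83, 23.60, 44.38, 46.00], grand mean 40.667
SSB = Σnᵢ(x̄ᵢ−x̄)² = 1822.092; SSW = ΣΣ(x−x̄ᵢ)² = 511.908
MSB = 1822.092/3 = 607.3639; MSW = 511.908/23 = 22.2569
F = MSB/MSW = 27.2888
df = (3, 23)

test statistic = 27.289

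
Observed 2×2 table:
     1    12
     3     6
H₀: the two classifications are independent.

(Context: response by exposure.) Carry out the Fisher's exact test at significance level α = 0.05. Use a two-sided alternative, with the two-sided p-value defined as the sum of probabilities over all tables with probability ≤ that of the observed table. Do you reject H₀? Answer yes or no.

reject H₀: no

Margins: r₁=13, r₂=9, c₁=4, c₂=18, n=22
p_obs = C(13,1)·C(9,3)/C(22,4); sum pmf over tables with pmf ≤ p_obs
p-value (two-sided) = 0.26425
At α=0.05: p ≥ α → fail to reject H₀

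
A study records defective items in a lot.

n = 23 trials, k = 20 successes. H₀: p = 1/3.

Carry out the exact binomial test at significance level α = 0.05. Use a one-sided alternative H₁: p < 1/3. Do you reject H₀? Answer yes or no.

Exact binomial: n=23, k=20, p₀=1/3=0.3333
P(X≤20) from Σ C(n,i)·p₀^i·(1−p₀)^(n−i)
p-value (one-sided, H₁ less) = 1.00000
At α=0.05: p ≥ α → fail to reject H₀

reject H₀: no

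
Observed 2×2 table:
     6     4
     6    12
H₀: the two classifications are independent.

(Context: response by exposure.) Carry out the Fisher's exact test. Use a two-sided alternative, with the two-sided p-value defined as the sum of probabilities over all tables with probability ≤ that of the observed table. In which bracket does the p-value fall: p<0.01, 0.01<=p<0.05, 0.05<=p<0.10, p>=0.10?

Margins: r₁=10, r₂=18, c₁=12, c₂=16, n=28
p_obs = C(10,6)·C(18,6)/C(28,12); sum pmf over tables with pmf ≤ p_obs
p-value (two-sided) = 0.24254
→ bracket: p>=0.10

p-value bracket: p>=0.10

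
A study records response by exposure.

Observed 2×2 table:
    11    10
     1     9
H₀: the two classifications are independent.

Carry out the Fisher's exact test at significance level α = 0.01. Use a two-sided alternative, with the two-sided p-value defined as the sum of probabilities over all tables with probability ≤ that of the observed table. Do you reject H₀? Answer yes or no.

Margins: r₁=21, r₂=10, c₁=12, c₂=19, n=31
p_obs = C(21,11)·C(10,1)/C(31,12); sum pmf over tables with pmf ≤ p_obs
p-value (two-sided) = 0.04638
At α=0.01: p ≥ α → fail to reject H₀

reject H₀: no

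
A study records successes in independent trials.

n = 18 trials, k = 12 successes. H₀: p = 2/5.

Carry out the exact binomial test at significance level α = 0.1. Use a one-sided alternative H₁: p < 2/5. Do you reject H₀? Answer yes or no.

Exact binomial: n=18, k=12, p₀=2/5=0.4000
P(X≤12) from Σ C(n,i)·p₀^i·(1−p₀)^(n−i)
p-value (one-sided, H₁ less) = 0.99425
At α=0.1: p ≥ α → fail to reject H₀

reject H₀: no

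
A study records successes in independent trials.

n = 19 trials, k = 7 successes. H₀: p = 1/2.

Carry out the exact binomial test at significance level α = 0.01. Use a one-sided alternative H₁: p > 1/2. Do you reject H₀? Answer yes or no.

reject H₀: no

Exact binomial: n=19, k=7, p₀=1/2=0.5000
P(X≥7) from Σ C(n,i)·p₀^i·(1−p₀)^(n−i)
p-value (one-sided, H₁ greater) = 0.91647
At α=0.01: p ≥ α → fail to reject H₀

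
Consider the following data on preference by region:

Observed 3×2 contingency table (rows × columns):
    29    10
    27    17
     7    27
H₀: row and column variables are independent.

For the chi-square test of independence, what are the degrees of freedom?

degrees of freedom = 2

df = (r−1)(c−1) = (3−1)·(2−1) = 2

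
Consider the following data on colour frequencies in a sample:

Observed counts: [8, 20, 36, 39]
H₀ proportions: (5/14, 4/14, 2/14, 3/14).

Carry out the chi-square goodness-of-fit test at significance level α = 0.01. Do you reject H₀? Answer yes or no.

n = 103; E_i = n·p_i = [36.79, 29.43, 14.71, 22.07]
χ² = (8−36.79)²/36.79 + (20−29.43)²/29.43 + (36−14.71)²/14.71 + (39−22.07)²/22.07 = 69.3223
df = 3
p-value (upper-tail) = 0.00000
At α=0.01: p < α → reject H₀

reject H₀: yes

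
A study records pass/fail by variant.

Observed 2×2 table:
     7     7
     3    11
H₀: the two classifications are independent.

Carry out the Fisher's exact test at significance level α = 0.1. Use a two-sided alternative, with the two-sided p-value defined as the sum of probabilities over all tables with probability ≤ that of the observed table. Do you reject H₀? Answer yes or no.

reject H₀: no

Margins: r₁=14, r₂=14, c₁=10, c₂=18, n=28
p_obs = C(14,7)·C(14,3)/C(28,10); sum pmf over tables with pmf ≤ p_obs
p-value (two-sided) = 0.23646
At α=0.1: p ≥ α → fail to reject H₀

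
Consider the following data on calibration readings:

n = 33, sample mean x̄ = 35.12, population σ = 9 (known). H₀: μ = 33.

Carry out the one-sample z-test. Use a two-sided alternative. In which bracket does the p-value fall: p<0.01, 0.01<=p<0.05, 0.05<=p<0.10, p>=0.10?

SE = σ/√n = 9/√33 = 1.5667
z = (x̄−μ₀)/SE = (35.12−33)/1.5667 = 1.3532
p-value (two-sided) = 0.17600
→ bracket: p>=0.10

p-value bracket: p>=0.10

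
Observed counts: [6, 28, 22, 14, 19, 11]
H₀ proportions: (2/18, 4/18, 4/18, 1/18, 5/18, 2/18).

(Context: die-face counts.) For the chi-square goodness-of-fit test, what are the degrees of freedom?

df = k − 1 = 6 − 1 = 5

degrees of freedom = 5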